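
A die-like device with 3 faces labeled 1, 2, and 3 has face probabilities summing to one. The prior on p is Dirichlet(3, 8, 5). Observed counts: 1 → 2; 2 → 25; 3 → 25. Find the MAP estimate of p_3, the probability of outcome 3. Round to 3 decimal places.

MAP estimate: 0.446

The posterior is Dirichlet(αᵢ + nᵢ) = Dirichlet(5, 33, 30).
For a Dirichlet(a₁,…,a_K) with all aᵢ > 1, the mode has j-th component (aⱼ − 1)/(Σaᵢ − K).
Here Σaᵢ = 68 and K = 3, so p_3 = (30 − 1)/(68 − 3) = 29/65 ≈ 0.446.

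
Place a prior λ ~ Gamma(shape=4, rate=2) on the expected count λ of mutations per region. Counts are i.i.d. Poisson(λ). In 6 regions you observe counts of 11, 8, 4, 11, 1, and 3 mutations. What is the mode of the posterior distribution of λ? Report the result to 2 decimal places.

λ̂_MAP = 5.13

Σxᵢ = 11+8+4+11+1+3 = 38, with n = 6.
Posterior ∝ λ^3e^(−2λ) · λ^38e^(−6λ) = λ^41e^(−8λ), i.e. Gamma(shape=42, rate=8).
The mode of a Gamma(a, b) with a ≥ 1 (shape–rate) is (a−1)/b = 41/8 ≈ 5.13.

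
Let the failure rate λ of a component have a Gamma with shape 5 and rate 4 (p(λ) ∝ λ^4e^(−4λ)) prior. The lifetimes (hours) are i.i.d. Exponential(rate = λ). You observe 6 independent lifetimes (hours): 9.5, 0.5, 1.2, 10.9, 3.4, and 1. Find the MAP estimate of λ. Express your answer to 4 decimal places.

λ̂_MAP = 0.3279

The Exponential(rate=λ) likelihood is ∝ λ^n e^(−λΣtᵢ). Here n = 6 and Σtᵢ = 9.5 + 0.5 + 1.2 + 10.9 + 3.4 + 1 = 26.5.
Posterior ∝ λ^4e^(−4λ) · λ^6e^(−26.5λ) = λ^10e^(−30.5λ), i.e. Gamma(11, 30.5).
Mode = (a−1)/b = 10/30.5 ≈ 0.3279.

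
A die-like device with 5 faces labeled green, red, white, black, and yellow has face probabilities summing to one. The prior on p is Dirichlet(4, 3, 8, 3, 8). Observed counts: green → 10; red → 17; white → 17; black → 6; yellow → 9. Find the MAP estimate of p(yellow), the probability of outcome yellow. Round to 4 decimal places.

MAP estimate of p(yellow) = 0.2000

The posterior is Dirichlet(αᵢ + nᵢ) = Dirichlet(14, 20, 25, 9, 17).
For a Dirichlet(a₁,…,a_K) with all aᵢ > 1, the mode has j-th component (aⱼ − 1)/(Σaᵢ − K).
Here Σaᵢ = 85 and K = 5, so p(yellow) = (17 − 1)/(85 − 5) = 16/80 ≈ 0.2000.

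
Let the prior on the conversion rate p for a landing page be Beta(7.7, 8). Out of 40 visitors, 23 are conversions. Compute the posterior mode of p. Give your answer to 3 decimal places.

Prior: Beta(7.7, 8).
Data: 23 successes in 40 trials. The binomial likelihood contributes p^23(1−p)^17, so the posterior is Beta(7.7+23, 8+17) = Beta(30.7, 25).
For Beta(a, b) with a, b > 1 the mode is (a−1)/(a+b−2) = 29.7/53.7 ≈ 0.553.

p̂_MAP = 0.553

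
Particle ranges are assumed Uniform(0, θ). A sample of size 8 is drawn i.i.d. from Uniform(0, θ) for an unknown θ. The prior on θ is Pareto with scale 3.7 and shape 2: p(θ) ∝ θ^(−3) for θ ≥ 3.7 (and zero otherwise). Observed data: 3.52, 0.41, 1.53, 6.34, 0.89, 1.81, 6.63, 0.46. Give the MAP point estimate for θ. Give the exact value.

The Uniform(0, θ) likelihood is θ^(−n) for θ ≥ max(xᵢ), zero otherwise. Here max(xᵢ) = 6.63.
Posterior ∝ θ^(−3) · θ^(−8) = θ^(−11) on θ ≥ max(3.7, 6.63) = 6.63.
This density is strictly decreasing in θ, so the posterior mode lies at the lower boundary of the support.

θ̂_MAP = 6.63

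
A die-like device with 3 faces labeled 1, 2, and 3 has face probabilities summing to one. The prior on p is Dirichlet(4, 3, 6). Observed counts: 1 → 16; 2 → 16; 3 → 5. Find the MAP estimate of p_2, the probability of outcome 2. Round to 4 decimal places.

MAP estimate: 0.3830

The posterior is Dirichlet(αᵢ + nᵢ) = Dirichlet(20, 19, 11).
For a Dirichlet(a₁,…,a_K) with all aᵢ > 1, the mode has j-th component (aⱼ − 1)/(Σaᵢ − K).
Here Σaᵢ = 50 and K = 3, so p_2 = (19 − 1)/(50 − 3) = 18/47 ≈ 0.3830.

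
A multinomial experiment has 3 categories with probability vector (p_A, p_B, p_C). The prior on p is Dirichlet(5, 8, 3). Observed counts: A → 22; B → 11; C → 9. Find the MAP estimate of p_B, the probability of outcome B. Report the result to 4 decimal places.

The posterior is Dirichlet(αᵢ + nᵢ) = Dirichlet(27, 19, 12).
For a Dirichlet(a₁,…,a_K) with all aᵢ > 1, the mode has j-th component (aⱼ − 1)/(Σaᵢ − K).
Here Σaᵢ = 58 and K = 3, so p_B = (19 − 1)/(58 − 3) = 18/55 ≈ 0.3273.

MAP estimate of p_B = 0.3273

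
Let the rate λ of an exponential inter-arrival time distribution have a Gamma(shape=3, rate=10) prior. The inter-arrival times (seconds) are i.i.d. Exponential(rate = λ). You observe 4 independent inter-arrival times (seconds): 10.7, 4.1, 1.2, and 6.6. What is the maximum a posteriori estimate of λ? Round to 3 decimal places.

λ̂_MAP = 0.184

The Exponential(rate=λ) likelihood is ∝ λ^n e^(−λΣtᵢ). Here n = 4 and Σtᵢ = 10.7 + 4.1 + 1.2 + 6.6 = 22.6.
Posterior ∝ λ^2e^(−10λ) · λ^4e^(−22.6λ) = λ^6e^(−32.6λ), i.e. Gamma(7, 32.6).
Mode = (a−1)/b = 6/32.6 ≈ 0.184.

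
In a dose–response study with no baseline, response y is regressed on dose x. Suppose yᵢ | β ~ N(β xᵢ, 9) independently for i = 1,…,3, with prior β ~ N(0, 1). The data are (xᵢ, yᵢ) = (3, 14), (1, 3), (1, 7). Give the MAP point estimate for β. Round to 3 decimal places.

β̂_MAP = 2.600

log p(β | y) = −Σ(yᵢ − βxᵢ)²/(2·9) − β²/(2·1) + const.
Setting the derivative to zero: Σxᵢ(yᵢ − βxᵢ)/9 − β/1 = 0, so β = Σxᵢyᵢ / (Σxᵢ² + σ²/τ²).
Σxᵢyᵢ = 3·14 + 1·3 + 1·7 = 52; Σxᵢ² = 11; σ²/τ² = 9.
β̂_MAP = 52 / (11 + 9) = 52/20 ≈ 2.600.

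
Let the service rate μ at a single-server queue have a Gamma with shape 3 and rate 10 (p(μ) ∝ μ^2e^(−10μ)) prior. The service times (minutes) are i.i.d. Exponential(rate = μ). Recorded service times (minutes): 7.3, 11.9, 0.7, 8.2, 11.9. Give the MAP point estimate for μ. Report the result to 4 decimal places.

μ̂_MAP = 0.1400

The Exponential(rate=μ) likelihood is ∝ μ^n e^(−μΣtᵢ). Here n = 5 and Σtᵢ = 7.3 + 11.9 + 0.7 + 8.2 + 11.9 = 40.
Posterior ∝ μ^2e^(−10μ) · μ^5e^(−40μ) = μ^7e^(−50μ), i.e. Gamma(8, 50).
Mode = (a−1)/b = 7/50 ≈ 0.1400.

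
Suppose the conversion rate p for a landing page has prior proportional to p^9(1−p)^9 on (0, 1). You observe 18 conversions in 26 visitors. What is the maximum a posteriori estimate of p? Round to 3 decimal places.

The prior density ∝ p^9(1−p)^9 is the kernel of Beta(10, 10).
Data: 18 successes in 26 trials. The binomial likelihood contributes p^18(1−p)^8, so the posterior is Beta(10+18, 10+8) = Beta(28, 18).
For Beta(a, b) with a, b > 1 the mode is (a−1)/(a+b−2) = 27/44 ≈ 0.614.

p̂_MAP = 0.614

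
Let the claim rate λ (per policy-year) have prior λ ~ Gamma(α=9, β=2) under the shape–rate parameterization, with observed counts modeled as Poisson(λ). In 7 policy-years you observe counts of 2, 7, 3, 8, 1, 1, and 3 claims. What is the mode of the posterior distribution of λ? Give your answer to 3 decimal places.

Σxᵢ = 2+7+3+8+1+1+3 = 25, with n = 7.
Posterior ∝ λ^8e^(−2λ) · λ^25e^(−7λ) = λ^33e^(−9λ), i.e. Gamma(shape=34, rate=9).
The mode of a Gamma(a, b) with a ≥ 1 (shape–rate) is (a−1)/b = 33/9 ≈ 3.667.

λ̂_MAP = 3.667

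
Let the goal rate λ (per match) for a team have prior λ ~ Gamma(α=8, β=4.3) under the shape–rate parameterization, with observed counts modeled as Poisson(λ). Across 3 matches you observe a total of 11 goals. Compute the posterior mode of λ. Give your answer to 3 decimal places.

λ̂_MAP = 2.466

Σxᵢ = 11, n = 3.
Posterior ∝ λ^7e^(−4.3λ) · λ^11e^(−3λ) = λ^18e^(−7.3λ), i.e. Gamma(shape=19, rate=7.3).
The mode of a Gamma(a, b) with a ≥ 1 (shape–rate) is (a−1)/b = 18/7.3 ≈ 2.466.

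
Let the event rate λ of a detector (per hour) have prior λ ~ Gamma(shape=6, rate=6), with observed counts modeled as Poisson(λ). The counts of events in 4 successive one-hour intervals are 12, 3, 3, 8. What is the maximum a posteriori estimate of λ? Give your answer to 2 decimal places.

λ̂_MAP = 3.10

Σxᵢ = 12+3+3+8 = 26, with n = 4.
Posterior ∝ λ^5e^(−6λ) · λ^26e^(−4λ) = λ^31e^(−10λ), i.e. Gamma(shape=32, rate=10).
The mode of a Gamma(a, b) with a ≥ 1 (shape–rate) is (a−1)/b = 31/10 ≈ 3.10.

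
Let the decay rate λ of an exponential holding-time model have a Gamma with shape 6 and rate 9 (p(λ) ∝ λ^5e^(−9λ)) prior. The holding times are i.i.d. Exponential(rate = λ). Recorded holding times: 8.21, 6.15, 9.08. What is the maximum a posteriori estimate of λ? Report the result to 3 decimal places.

The Exponential(rate=λ) likelihood is ∝ λ^n e^(−λΣtᵢ). Here n = 3 and Σtᵢ = 8.21 + 6.15 + 9.08 = 23.44.
Posterior ∝ λ^5e^(−9λ) · λ^3e^(−23.44λ) = λ^8e^(−32.44λ), i.e. Gamma(9, 32.44).
Mode = (a−1)/b = 8/32.44 ≈ 0.247.

λ̂_MAP = 0.247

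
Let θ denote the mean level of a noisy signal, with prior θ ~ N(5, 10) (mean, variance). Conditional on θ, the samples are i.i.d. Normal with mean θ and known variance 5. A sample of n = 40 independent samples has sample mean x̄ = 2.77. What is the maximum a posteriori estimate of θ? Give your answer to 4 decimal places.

θ̂_MAP = 2.7975

n = 40, x̄ = 2.77.
For a Normal prior and Normal likelihood with known variance, the posterior is Normal; its mode equals its mean, the precision-weighted average.
Prior precision 1/σ₀² = 1/10 = 0.1; data precision n/σ² = 40/5 = 8.
θ̂ = (0.1·5 + 8·2.77) / (0.1 + 8) = 22.66/8.1 = 1133/405 ≈ 2.7975.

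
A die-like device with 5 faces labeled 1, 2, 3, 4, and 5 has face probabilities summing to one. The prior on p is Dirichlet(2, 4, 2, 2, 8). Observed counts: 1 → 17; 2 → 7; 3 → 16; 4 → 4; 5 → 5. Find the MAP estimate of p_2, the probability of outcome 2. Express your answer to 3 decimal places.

The posterior is Dirichlet(αᵢ + nᵢ) = Dirichlet(19, 11, 18, 6, 13).
For a Dirichlet(a₁,…,a_K) with all aᵢ > 1, the mode has j-th component (aⱼ − 1)/(Σaᵢ − K).
Here Σaᵢ = 67 and K = 5, so p_2 = (11 − 1)/(67 − 5) = 10/62 ≈ 0.161.

MAP estimate: 0.161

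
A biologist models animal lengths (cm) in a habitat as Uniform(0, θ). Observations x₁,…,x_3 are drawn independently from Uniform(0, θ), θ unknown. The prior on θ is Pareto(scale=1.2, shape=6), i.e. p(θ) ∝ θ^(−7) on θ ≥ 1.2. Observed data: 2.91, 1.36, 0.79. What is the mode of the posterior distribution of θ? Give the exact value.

The Uniform(0, θ) likelihood is θ^(−n) for θ ≥ max(xᵢ), zero otherwise. Here max(xᵢ) = 2.91.
Posterior ∝ θ^(−7) · θ^(−3) = θ^(−10) on θ ≥ max(1.2, 2.91) = 2.91.
This density is strictly decreasing in θ, so the posterior mode lies at the lower boundary of the support.

θ̂_MAP = 2.91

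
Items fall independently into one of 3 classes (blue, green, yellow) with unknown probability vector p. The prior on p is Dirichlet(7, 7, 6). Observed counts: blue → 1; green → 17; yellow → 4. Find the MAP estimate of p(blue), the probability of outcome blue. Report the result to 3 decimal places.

The posterior is Dirichlet(αᵢ + nᵢ) = Dirichlet(8, 24, 10).
For a Dirichlet(a₁,…,a_K) with all aᵢ > 1, the mode has j-th component (aⱼ − 1)/(Σaᵢ − K).
Here Σaᵢ = 42 and K = 3, so p(blue) = (8 − 1)/(42 − 3) = 7/39 ≈ 0.179.

MAP estimate of p(blue) = 0.179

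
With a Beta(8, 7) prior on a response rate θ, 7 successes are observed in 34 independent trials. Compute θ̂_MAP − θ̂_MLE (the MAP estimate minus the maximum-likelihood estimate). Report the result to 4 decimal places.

Posterior is Beta(15, 34); MAP = (15−1)/(49−2) = 14/47 ≈ 0.29787.
MLE ignores the prior: θ̂_MLE = k/n = 7/34 ≈ 0.20588.
Difference = 14/47 − 7/34 = 147/1598 ≈ 0.0920.

MAP − MLE = 0.0920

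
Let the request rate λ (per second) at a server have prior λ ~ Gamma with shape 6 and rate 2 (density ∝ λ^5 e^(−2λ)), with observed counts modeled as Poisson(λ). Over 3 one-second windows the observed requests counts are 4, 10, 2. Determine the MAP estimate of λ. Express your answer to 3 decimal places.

Σxᵢ = 4+10+2 = 16, with n = 3.
Posterior ∝ λ^5e^(−2λ) · λ^16e^(−3λ) = λ^21e^(−5λ), i.e. Gamma(shape=22, rate=5).
The mode of a Gamma(a, b) with a ≥ 1 (shape–rate) is (a−1)/b = 21/5 ≈ 4.200.

λ̂_MAP = 4.200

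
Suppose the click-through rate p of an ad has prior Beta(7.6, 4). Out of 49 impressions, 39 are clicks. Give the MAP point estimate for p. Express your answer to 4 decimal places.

p̂_MAP = 0.7782

Prior: Beta(7.6, 4).
Data: 39 successes in 49 trials. The binomial likelihood contributes p^39(1−p)^10, so the posterior is Beta(7.6+39, 4+10) = Beta(46.6, 14).
For Beta(a, b) with a, b > 1 the mode is (a−1)/(a+b−2) = 45.6/58.6 ≈ 0.7782.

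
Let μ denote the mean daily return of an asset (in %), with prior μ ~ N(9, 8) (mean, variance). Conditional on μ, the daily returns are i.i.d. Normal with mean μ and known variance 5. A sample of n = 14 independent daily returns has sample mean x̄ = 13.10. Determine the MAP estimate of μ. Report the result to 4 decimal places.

μ̂_MAP = 12.9248

n = 14, x̄ = 13.10.
For a Normal prior and Normal likelihood with known variance, the posterior is Normal; its mode equals its mean, the precision-weighted average.
Prior precision 1/σ₀² = 1/8 = 0.125; data precision n/σ² = 14/5 = 2.8.
μ̂ = (0.125·9 + 2.8·13.1) / (0.125 + 2.8) = 37.805/2.925 = 7561/585 ≈ 12.9248.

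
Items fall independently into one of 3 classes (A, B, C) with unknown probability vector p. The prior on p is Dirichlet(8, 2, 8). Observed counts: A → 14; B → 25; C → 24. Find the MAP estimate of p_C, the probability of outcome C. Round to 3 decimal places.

MAP estimate of p_C = 0.397

The posterior is Dirichlet(αᵢ + nᵢ) = Dirichlet(22, 27, 32).
For a Dirichlet(a₁,…,a_K) with all aᵢ > 1, the mode has j-th component (aⱼ − 1)/(Σaᵢ − K).
Here Σaᵢ = 81 and K = 3, so p_C = (32 − 1)/(81 − 3) = 31/78 ≈ 0.397.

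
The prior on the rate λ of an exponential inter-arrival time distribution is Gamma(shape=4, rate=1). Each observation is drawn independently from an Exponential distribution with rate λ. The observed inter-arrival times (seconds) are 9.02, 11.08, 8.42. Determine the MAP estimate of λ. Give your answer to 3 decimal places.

The Exponential(rate=λ) likelihood is ∝ λ^n e^(−λΣtᵢ). Here n = 3 and Σtᵢ = 9.02 + 11.08 + 8.42 = 28.52.
Posterior ∝ λ^3e^(−1λ) · λ^3e^(−28.52λ) = λ^6e^(−29.52λ), i.e. Gamma(7, 29.52).
Mode = (a−1)/b = 6/29.52 ≈ 0.203.

λ̂_MAP = 0.203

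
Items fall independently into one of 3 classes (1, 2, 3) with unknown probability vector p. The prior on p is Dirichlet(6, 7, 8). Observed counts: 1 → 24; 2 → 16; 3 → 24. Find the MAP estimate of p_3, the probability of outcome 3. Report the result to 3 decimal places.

The posterior is Dirichlet(αᵢ + nᵢ) = Dirichlet(30, 23, 32).
For a Dirichlet(a₁,…,a_K) with all aᵢ > 1, the mode has j-th component (aⱼ − 1)/(Σaᵢ − K).
Here Σaᵢ = 85 and K = 3, so p_3 = (32 − 1)/(85 − 3) = 31/82 ≈ 0.378.

MAP estimate: 0.378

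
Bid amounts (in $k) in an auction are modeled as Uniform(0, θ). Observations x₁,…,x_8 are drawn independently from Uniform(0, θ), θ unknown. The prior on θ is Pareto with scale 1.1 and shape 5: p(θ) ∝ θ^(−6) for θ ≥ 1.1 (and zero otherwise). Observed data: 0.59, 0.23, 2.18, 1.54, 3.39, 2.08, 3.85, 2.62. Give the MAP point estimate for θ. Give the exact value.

The Uniform(0, θ) likelihood is θ^(−n) for θ ≥ max(xᵢ), zero otherwise. Here max(xᵢ) = 3.85.
Posterior ∝ θ^(−6) · θ^(−8) = θ^(−14) on θ ≥ max(1.1, 3.85) = 3.85.
This density is strictly decreasing in θ, so the posterior mode lies at the lower boundary of the support.

θ̂_MAP = 3.85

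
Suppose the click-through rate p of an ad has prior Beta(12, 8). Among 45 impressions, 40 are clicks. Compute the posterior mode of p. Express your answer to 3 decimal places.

p̂_MAP = 0.810

Prior: Beta(12, 8).
Data: 40 successes in 45 trials. The binomial likelihood contributes p^40(1−p)^5, so the posterior is Beta(12+40, 8+5) = Beta(52, 13).
For Beta(a, b) with a, b > 1 the mode is (a−1)/(a+b−2) = 51/63 ≈ 0.810.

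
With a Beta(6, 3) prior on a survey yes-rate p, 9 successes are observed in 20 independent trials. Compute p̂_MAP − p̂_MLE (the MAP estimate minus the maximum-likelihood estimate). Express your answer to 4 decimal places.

Posterior is Beta(15, 14); MAP = (15−1)/(29−2) = 14/27 ≈ 0.51852.
MLE ignores the prior: p̂_MLE = k/n = 9/20 ≈ 0.45000.
Difference = 14/27 − 9/20 = 37/540 ≈ 0.0685.

MAP − MLE = 0.0685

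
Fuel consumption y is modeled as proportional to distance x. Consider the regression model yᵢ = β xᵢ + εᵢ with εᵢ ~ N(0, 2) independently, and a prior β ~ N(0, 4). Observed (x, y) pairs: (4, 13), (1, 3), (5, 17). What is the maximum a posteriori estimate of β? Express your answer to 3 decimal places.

β̂_MAP = 3.294

log p(β | y) = −Σ(yᵢ − βxᵢ)²/(2·2) − β²/(2·4) + const.
Setting the derivative to zero: Σxᵢ(yᵢ − βxᵢ)/2 − β/4 = 0, so β = Σxᵢyᵢ / (Σxᵢ² + σ²/τ²).
Σxᵢyᵢ = 4·13 + 1·3 + 5·17 = 140; Σxᵢ² = 42; σ²/τ² = 0.5.
β̂_MAP = 140 / (42 + 0.5) = 140/42.5 ≈ 3.294.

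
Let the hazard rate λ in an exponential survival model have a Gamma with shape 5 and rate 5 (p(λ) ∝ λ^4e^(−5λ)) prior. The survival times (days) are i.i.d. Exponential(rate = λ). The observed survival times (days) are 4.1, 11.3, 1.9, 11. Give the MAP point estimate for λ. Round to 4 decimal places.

The Exponential(rate=λ) likelihood is ∝ λ^n e^(−λΣtᵢ). Here n = 4 and Σtᵢ = 4.1 + 11.3 + 1.9 + 11 = 28.3.
Posterior ∝ λ^4e^(−5λ) · λ^4e^(−28.3λ) = λ^8e^(−33.3λ), i.e. Gamma(9, 33.3).
Mode = (a−1)/b = 8/33.3 ≈ 0.2402.

λ̂_MAP = 0.2402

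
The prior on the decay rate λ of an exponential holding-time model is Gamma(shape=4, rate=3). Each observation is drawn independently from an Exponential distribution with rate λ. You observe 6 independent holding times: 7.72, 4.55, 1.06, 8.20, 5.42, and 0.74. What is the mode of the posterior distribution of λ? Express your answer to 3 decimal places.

The Exponential(rate=λ) likelihood is ∝ λ^n e^(−λΣtᵢ). Here n = 6 and Σtᵢ = 7.72 + 4.55 + 1.06 + 8.20 + 5.42 + 0.74 = 27.69.
Posterior ∝ λ^3e^(−3λ) · λ^6e^(−27.69λ) = λ^9e^(−30.69λ), i.e. Gamma(10, 30.69).
Mode = (a−1)/b = 9/30.69 ≈ 0.293.

λ̂_MAP = 0.293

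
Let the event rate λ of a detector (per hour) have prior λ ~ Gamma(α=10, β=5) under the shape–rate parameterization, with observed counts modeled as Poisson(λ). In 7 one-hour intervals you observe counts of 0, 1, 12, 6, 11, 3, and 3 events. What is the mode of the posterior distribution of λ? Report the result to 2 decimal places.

Σxᵢ = 0+1+12+6+11+3+3 = 36, with n = 7.
Posterior ∝ λ^9e^(−5λ) · λ^36e^(−7λ) = λ^45e^(−12λ), i.e. Gamma(shape=46, rate=12).
The mode of a Gamma(a, b) with a ≥ 1 (shape–rate) is (a−1)/b = 45/12 ≈ 3.75.

λ̂_MAP = 3.75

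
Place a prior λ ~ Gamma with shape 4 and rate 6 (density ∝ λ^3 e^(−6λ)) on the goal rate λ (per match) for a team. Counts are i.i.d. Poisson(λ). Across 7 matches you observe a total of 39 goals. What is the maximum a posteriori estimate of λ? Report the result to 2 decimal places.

Σxᵢ = 39, n = 7.
Posterior ∝ λ^3e^(−6λ) · λ^39e^(−7λ) = λ^42e^(−13λ), i.e. Gamma(shape=43, rate=13).
The mode of a Gamma(a, b) with a ≥ 1 (shape–rate) is (a−1)/b = 42/13 ≈ 3.23.

λ̂_MAP = 3.23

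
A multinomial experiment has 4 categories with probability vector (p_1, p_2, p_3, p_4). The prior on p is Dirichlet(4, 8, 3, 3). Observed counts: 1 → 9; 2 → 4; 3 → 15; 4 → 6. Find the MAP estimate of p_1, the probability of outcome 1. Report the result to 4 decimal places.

MAP estimate: 0.2500

The posterior is Dirichlet(αᵢ + nᵢ) = Dirichlet(13, 12, 18, 9).
For a Dirichlet(a₁,…,a_K) with all aᵢ > 1, the mode has j-th component (aⱼ − 1)/(Σaᵢ − K).
Here Σaᵢ = 52 and K = 4, so p_1 = (13 − 1)/(52 − 4) = 12/48 ≈ 0.2500.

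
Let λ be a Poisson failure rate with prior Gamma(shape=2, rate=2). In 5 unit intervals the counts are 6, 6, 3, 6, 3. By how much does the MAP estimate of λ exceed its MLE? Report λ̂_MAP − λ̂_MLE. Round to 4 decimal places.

MAP − MLE = -1.2286

Σxᵢ = 24. Posterior is Gamma(26, 7); MAP = (26−1)/7 = 25/7 ≈ 3.57143.
MLE = x̄ = 24/5 ≈ 4.80000.
Difference = 25/7 − 24/5 = -43/35 ≈ -1.2286.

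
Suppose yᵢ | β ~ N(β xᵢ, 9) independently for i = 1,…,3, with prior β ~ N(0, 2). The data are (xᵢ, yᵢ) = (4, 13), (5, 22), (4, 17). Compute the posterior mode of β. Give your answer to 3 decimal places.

log p(β | y) = −Σ(yᵢ − βxᵢ)²/(2·9) − β²/(2·2) + const.
Setting the derivative to zero: Σxᵢ(yᵢ − βxᵢ)/9 − β/2 = 0, so β = Σxᵢyᵢ / (Σxᵢ² + σ²/τ²).
Σxᵢyᵢ = 4·13 + 5·22 + 4·17 = 230; Σxᵢ² = 57; σ²/τ² = 4.5.
β̂_MAP = 230 / (57 + 4.5) = 230/61.5 ≈ 3.740.

β̂_MAP = 3.740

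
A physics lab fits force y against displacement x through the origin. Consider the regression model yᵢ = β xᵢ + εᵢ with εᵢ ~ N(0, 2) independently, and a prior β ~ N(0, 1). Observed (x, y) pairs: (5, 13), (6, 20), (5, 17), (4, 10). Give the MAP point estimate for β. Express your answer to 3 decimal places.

log p(β | y) = −Σ(yᵢ − βxᵢ)²/(2·2) − β²/(2·1) + const.
Setting the derivative to zero: Σxᵢ(yᵢ − βxᵢ)/2 − β/1 = 0, so β = Σxᵢyᵢ / (Σxᵢ² + σ²/τ²).
Σxᵢyᵢ = 5·13 + 6·20 + 5·17 + 4·10 = 310; Σxᵢ² = 102; σ²/τ² = 2.
β̂_MAP = 310 / (102 + 2) = 310/104 ≈ 2.981.

β̂_MAP = 2.981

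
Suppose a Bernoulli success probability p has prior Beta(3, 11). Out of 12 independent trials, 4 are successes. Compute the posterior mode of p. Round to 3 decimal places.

Prior: Beta(3, 11).
Data: 4 successes in 12 trials. The binomial likelihood contributes p^4(1−p)^8, so the posterior is Beta(3+4, 11+8) = Beta(7, 19).
For Beta(a, b) with a, b > 1 the mode is (a−1)/(a+b−2) = 6/24 ≈ 0.250.

p̂_MAP = 0.250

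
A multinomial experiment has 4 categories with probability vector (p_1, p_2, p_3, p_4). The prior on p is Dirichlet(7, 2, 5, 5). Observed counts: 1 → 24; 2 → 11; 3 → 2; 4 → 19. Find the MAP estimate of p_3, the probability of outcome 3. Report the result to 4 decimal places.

MAP estimate: 0.0845

The posterior is Dirichlet(αᵢ + nᵢ) = Dirichlet(31, 13, 7, 24).
For a Dirichlet(a₁,…,a_K) with all aᵢ > 1, the mode has j-th component (aⱼ − 1)/(Σaᵢ − K).
Here Σaᵢ = 75 and K = 4, so p_3 = (7 − 1)/(75 − 4) = 6/71 ≈ 0.0845.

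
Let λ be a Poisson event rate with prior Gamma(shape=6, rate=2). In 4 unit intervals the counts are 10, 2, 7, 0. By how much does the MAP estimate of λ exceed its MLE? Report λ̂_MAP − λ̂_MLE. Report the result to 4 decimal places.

Σxᵢ = 19. Posterior is Gamma(25, 6); MAP = (25−1)/6 = 24/6 ≈ 4.00000.
MLE = x̄ = 19/4 ≈ 4.75000.
Difference = 24/6 − 19/4 = -3/4 ≈ -0.7500.

MAP − MLE = -0.7500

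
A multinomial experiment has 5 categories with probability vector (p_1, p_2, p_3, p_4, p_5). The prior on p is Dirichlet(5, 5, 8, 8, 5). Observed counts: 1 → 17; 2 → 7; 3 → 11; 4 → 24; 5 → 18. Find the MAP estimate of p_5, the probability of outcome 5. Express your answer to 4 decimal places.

The posterior is Dirichlet(αᵢ + nᵢ) = Dirichlet(22, 12, 19, 32, 23).
For a Dirichlet(a₁,…,a_K) with all aᵢ > 1, the mode has j-th component (aⱼ − 1)/(Σaᵢ − K).
Here Σaᵢ = 108 and K = 5, so p_5 = (23 − 1)/(108 − 5) = 22/103 ≈ 0.2136.

MAP estimate: 0.2136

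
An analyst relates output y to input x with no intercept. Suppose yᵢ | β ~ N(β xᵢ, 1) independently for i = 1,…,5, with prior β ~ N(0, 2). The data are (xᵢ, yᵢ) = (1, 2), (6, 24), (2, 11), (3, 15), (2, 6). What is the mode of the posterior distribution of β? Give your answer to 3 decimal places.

β̂_MAP = 4.128

log p(β | y) = −Σ(yᵢ − βxᵢ)²/(2·1) − β²/(2·2) + const.
Setting the derivative to zero: Σxᵢ(yᵢ − βxᵢ)/1 − β/2 = 0, so β = Σxᵢyᵢ / (Σxᵢ² + σ²/τ²).
Σxᵢyᵢ = 1·2 + 6·24 + 2·11 + 3·15 + 2·6 = 225; Σxᵢ² = 54; σ²/τ² = 0.5.
β̂_MAP = 225 / (54 + 0.5) = 225/54.5 ≈ 4.128.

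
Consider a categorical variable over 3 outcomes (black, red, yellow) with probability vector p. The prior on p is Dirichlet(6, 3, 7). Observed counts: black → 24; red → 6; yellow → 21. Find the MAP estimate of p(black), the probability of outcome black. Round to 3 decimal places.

The posterior is Dirichlet(αᵢ + nᵢ) = Dirichlet(30, 9, 28).
For a Dirichlet(a₁,…,a_K) with all aᵢ > 1, the mode has j-th component (aⱼ − 1)/(Σaᵢ − K).
Here Σaᵢ = 67 and K = 3, so p(black) = (30 − 1)/(67 − 3) = 29/64 ≈ 0.453.

MAP estimate of p(black) = 0.453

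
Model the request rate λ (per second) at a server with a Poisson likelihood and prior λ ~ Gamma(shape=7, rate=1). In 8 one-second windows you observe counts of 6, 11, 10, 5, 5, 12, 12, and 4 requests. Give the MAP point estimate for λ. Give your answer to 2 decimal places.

Σxᵢ = 6+11+10+5+5+12+12+4 = 65, with n = 8.
Posterior ∝ λ^6e^(−1λ) · λ^65e^(−8λ) = λ^71e^(−9λ), i.e. Gamma(shape=72, rate=9).
The mode of a Gamma(a, b) with a ≥ 1 (shape–rate) is (a−1)/b = 71/9 ≈ 7.89.

λ̂_MAP = 7.89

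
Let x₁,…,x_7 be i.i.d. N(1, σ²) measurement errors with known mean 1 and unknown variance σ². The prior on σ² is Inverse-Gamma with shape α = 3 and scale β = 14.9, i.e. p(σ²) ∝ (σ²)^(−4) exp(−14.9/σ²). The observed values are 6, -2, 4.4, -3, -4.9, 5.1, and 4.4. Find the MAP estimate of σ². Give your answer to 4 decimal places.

Sum of squared deviations about the known mean: SS = (6−1)² + (-2−1)² + (4.4−1)² + (-3−1)² + (-4.9−1)² + (5.1−1)² + (4.4−1)² = 124.74.
The Normal likelihood contributes (σ²)^(−n/2) exp(−SS/(2σ²)), so the posterior is Inverse-Gamma(α + n/2, β + SS/2) = Inverse-Gamma(6.5, 77.27).
The mode of Inverse-Gamma(a, b) is b/(a+1) = 77.27/7.5 ≈ 10.3027.

σ̂²_MAP = 10.3027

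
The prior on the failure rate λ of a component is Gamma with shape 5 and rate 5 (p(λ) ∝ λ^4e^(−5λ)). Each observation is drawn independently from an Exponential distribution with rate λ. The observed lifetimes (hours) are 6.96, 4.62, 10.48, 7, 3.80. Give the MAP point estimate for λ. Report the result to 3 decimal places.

The Exponential(rate=λ) likelihood is ∝ λ^n e^(−λΣtᵢ). Here n = 5 and Σtᵢ = 6.96 + 4.62 + 10.48 + 7 + 3.80 = 32.86.
Posterior ∝ λ^4e^(−5λ) · λ^5e^(−32.86λ) = λ^9e^(−37.86λ), i.e. Gamma(10, 37.86).
Mode = (a−1)/b = 9/37.86 ≈ 0.238.

λ̂_MAP = 0.238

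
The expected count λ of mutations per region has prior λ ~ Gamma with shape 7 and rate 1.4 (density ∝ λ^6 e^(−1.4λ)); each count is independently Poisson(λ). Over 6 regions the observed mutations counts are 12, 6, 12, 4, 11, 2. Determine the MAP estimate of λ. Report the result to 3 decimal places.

Σxᵢ = 12+6+12+4+11+2 = 47, with n = 6.
Posterior ∝ λ^6e^(−1.4λ) · λ^47e^(−6λ) = λ^53e^(−7.4λ), i.e. Gamma(shape=54, rate=7.4).
The mode of a Gamma(a, b) with a ≥ 1 (shape–rate) is (a−1)/b = 53/7.4 ≈ 7.162.

λ̂_MAP = 7.162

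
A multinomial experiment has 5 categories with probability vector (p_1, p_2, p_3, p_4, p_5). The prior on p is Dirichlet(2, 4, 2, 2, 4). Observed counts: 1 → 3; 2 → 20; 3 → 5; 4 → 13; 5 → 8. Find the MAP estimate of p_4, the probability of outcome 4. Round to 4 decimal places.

The posterior is Dirichlet(αᵢ + nᵢ) = Dirichlet(5, 24, 7, 15, 12).
For a Dirichlet(a₁,…,a_K) with all aᵢ > 1, the mode has j-th component (aⱼ − 1)/(Σaᵢ − K).
Here Σaᵢ = 63 and K = 5, so p_4 = (15 − 1)/(63 − 5) = 14/58 ≈ 0.2414.

MAP estimate: 0.2414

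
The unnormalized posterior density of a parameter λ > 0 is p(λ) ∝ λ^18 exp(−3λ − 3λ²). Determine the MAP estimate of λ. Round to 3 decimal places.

ℓ'(λ) = 18/λ − 3 − 6λ. Setting this to zero and multiplying by λ: 6λ² + 3λ − 18 = 0.
λ = (−3 + √(3² + 4·6·18)) / (2·6) = (−3 + √441) / 12 = (−3 + 21)/12 = 3/2.
ℓ''(λ) = −18/λ² − 6 < 0, confirming a maximum.

λ̂_MAP = 1.500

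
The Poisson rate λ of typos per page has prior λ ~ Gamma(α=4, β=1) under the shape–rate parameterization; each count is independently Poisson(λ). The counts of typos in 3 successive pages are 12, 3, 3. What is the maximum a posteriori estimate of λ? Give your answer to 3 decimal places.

Σxᵢ = 12+3+3 = 18, with n = 3.
Posterior ∝ λ^3e^(−1λ) · λ^18e^(−3λ) = λ^21e^(−4λ), i.e. Gamma(shape=22, rate=4).
The mode of a Gamma(a, b) with a ≥ 1 (shape–rate) is (a−1)/b = 21/4 ≈ 5.250.

λ̂_MAP = 5.250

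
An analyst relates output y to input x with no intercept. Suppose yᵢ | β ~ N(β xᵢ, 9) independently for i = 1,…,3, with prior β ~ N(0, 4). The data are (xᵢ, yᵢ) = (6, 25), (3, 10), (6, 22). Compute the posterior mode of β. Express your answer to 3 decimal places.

log p(β | y) = −Σ(yᵢ − βxᵢ)²/(2·9) − β²/(2·4) + const.
Setting the derivative to zero: Σxᵢ(yᵢ − βxᵢ)/9 − β/4 = 0, so β = Σxᵢyᵢ / (Σxᵢ² + σ²/τ²).
Σxᵢyᵢ = 6·25 + 3·10 + 6·22 = 312; Σxᵢ² = 81; σ²/τ² = 2.25.
β̂_MAP = 312 / (81 + 2.25) = 312/83.25 ≈ 3.748.

β̂_MAP = 3.748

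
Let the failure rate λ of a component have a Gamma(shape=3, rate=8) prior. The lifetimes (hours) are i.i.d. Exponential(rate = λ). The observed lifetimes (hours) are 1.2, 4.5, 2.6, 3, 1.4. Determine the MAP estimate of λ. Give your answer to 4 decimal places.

The Exponential(rate=λ) likelihood is ∝ λ^n e^(−λΣtᵢ). Here n = 5 and Σtᵢ = 1.2 + 4.5 + 2.6 + 3 + 1.4 = 12.7.
Posterior ∝ λ^2e^(−8λ) · λ^5e^(−12.7λ) = λ^7e^(−20.7λ), i.e. Gamma(8, 20.7).
Mode = (a−1)/b = 7/20.7 ≈ 0.3382.

λ̂_MAP = 0.3382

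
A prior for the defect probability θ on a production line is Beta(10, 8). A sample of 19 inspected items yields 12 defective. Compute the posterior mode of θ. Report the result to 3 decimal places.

θ̂_MAP = 0.600

Prior: Beta(10, 8).
Data: 12 successes in 19 trials. The binomial likelihood contributes θ^12(1−θ)^7, so the posterior is Beta(10+12, 8+7) = Beta(22, 15).
For Beta(a, b) with a, b > 1 the mode is (a−1)/(a+b−2) = 21/35 ≈ 0.600.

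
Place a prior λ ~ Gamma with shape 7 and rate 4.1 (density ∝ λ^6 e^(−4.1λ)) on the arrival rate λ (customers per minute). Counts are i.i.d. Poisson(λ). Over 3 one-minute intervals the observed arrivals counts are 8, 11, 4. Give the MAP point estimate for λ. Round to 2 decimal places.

λ̂_MAP = 4.08

Σxᵢ = 8+11+4 = 23, with n = 3.
Posterior ∝ λ^6e^(−4.1λ) · λ^23e^(−3λ) = λ^29e^(−7.1λ), i.e. Gamma(shape=30, rate=7.1).
The mode of a Gamma(a, b) with a ≥ 1 (shape–rate) is (a−1)/b = 29/7.1 ≈ 4.08.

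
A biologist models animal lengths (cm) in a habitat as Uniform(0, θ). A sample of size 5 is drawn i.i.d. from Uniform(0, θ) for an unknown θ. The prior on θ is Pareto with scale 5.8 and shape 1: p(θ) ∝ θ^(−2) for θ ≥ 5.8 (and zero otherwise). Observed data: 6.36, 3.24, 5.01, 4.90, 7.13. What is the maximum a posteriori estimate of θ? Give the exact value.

The Uniform(0, θ) likelihood is θ^(−n) for θ ≥ max(xᵢ), zero otherwise. Here max(xᵢ) = 7.13.
Posterior ∝ θ^(−2) · θ^(−5) = θ^(−7) on θ ≥ max(5.8, 7.13) = 7.13.
This density is strictly decreasing in θ, so the posterior mode lies at the lower boundary of the support.

θ̂_MAP = 7.13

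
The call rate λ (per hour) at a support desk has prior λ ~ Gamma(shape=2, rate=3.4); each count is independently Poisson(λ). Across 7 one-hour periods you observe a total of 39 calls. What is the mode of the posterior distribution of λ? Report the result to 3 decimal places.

λ̂_MAP = 3.846

Σxᵢ = 39, n = 7.
Posterior ∝ λe^(−3.4λ) · λ^39e^(−7λ) = λ^40e^(−10.4λ), i.e. Gamma(shape=41, rate=10.4).
The mode of a Gamma(a, b) with a ≥ 1 (shape–rate) is (a−1)/b = 40/10.4 ≈ 3.846.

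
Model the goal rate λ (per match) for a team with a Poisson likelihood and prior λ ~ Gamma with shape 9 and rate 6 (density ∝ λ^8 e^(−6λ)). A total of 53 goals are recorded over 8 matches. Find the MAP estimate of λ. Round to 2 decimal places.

Σxᵢ = 53, n = 8.
Posterior ∝ λ^8e^(−6λ) · λ^53e^(−8λ) = λ^61e^(−14λ), i.e. Gamma(shape=62, rate=14).
The mode of a Gamma(a, b) with a ≥ 1 (shape–rate) is (a−1)/b = 61/14 ≈ 4.36.

λ̂_MAP = 4.36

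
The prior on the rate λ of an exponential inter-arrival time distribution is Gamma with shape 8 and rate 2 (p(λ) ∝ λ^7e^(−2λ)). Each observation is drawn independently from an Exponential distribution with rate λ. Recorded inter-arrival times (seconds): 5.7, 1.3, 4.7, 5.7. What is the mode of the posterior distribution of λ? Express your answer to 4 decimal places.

The Exponential(rate=λ) likelihood is ∝ λ^n e^(−λΣtᵢ). Here n = 4 and Σtᵢ = 5.7 + 1.3 + 4.7 + 5.7 = 17.4.
Posterior ∝ λ^7e^(−2λ) · λ^4e^(−17.4λ) = λ^11e^(−19.4λ), i.e. Gamma(12, 19.4).
Mode = (a−1)/b = 11/19.4 ≈ 0.5670.

λ̂_MAP = 0.5670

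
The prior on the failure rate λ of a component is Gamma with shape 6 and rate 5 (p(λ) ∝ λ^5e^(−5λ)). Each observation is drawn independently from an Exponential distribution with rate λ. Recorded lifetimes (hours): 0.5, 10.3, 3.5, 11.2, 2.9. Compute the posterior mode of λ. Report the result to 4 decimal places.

The Exponential(rate=λ) likelihood is ∝ λ^n e^(−λΣtᵢ). Here n = 5 and Σtᵢ = 0.5 + 10.3 + 3.5 + 11.2 + 2.9 = 28.4.
Posterior ∝ λ^5e^(−5λ) · λ^5e^(−28.4λ) = λ^10e^(−33.4λ), i.e. Gamma(11, 33.4).
Mode = (a−1)/b = 10/33.4 ≈ 0.2994.

λ̂_MAP = 0.2994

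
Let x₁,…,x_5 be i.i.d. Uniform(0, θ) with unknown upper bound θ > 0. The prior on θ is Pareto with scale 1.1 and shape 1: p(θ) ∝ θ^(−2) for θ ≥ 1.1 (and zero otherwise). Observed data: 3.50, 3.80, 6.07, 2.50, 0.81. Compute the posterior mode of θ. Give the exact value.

θ̂_MAP = 6.07

The Uniform(0, θ) likelihood is θ^(−n) for θ ≥ max(xᵢ), zero otherwise. Here max(xᵢ) = 6.07.
Posterior ∝ θ^(−2) · θ^(−5) = θ^(−7) on θ ≥ max(1.1, 6.07) = 6.07.
This density is strictly decreasing in θ, so the posterior mode lies at the lower boundary of the support.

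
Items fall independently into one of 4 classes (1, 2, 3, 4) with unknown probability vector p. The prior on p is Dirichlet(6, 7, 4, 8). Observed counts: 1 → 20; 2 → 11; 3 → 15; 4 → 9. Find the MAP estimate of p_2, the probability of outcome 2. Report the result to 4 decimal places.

MAP estimate: 0.2237

The posterior is Dirichlet(αᵢ + nᵢ) = Dirichlet(26, 18, 19, 17).
For a Dirichlet(a₁,…,a_K) with all aᵢ > 1, the mode has j-th component (aⱼ − 1)/(Σaᵢ − K).
Here Σaᵢ = 80 and K = 4, so p_2 = (18 − 1)/(80 − 4) = 17/76 ≈ 0.2237.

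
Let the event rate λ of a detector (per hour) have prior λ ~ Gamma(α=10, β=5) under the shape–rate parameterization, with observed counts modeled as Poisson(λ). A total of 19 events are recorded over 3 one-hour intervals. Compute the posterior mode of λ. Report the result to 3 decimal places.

λ̂_MAP = 3.500

Σxᵢ = 19, n = 3.
Posterior ∝ λ^9e^(−5λ) · λ^19e^(−3λ) = λ^28e^(−8λ), i.e. Gamma(shape=29, rate=8).
The mode of a Gamma(a, b) with a ≥ 1 (shape–rate) is (a−1)/b = 28/8 ≈ 3.500.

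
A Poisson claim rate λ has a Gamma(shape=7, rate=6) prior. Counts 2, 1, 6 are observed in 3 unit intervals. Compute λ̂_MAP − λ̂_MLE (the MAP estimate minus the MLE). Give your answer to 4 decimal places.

Σxᵢ = 9. Posterior is Gamma(16, 9); MAP = (16−1)/9 = 15/9 ≈ 1.66667.
MLE = x̄ = 9/3 ≈ 3.00000.
Difference = 15/9 − 9/3 = -4/3 ≈ -1.3333.

MAP − MLE = -1.3333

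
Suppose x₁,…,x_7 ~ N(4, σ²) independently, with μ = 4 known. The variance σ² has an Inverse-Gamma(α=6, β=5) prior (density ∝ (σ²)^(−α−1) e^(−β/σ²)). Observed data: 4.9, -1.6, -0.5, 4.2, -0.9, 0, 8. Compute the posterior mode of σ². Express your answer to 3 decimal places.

σ̂²_MAP = 5.641

Sum of squared deviations about the known mean: SS = (4.9−4)² + (-1.6−4)² + (-0.5−4)² + (4.2−4)² + (-0.9−4)² + (0−4)² + (8−4)² = 108.47.
The Normal likelihood contributes (σ²)^(−n/2) exp(−SS/(2σ²)), so the posterior is Inverse-Gamma(α + n/2, β + SS/2) = Inverse-Gamma(9.5, 59.235).
The mode of Inverse-Gamma(a, b) is b/(a+1) = 59.235/10.5 ≈ 5.641.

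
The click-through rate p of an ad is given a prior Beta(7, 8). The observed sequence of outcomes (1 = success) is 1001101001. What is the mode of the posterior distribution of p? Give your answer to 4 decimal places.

Prior: Beta(7, 8).
Data: 5 successes in 10 trials (from the sequence). The binomial likelihood contributes p^5(1−p)^5, so the posterior is Beta(7+5, 8+5) = Beta(12, 13).
For Beta(a, b) with a, b > 1 the mode is (a−1)/(a+b−2) = 11/23 ≈ 0.4783.

p̂_MAP = 0.4783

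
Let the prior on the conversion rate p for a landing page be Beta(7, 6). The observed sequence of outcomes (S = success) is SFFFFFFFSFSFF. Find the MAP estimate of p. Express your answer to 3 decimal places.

Prior: Beta(7, 6).
Data: 3 successes in 13 trials (from the sequence). The binomial likelihood contributes p^3(1−p)^10, so the posterior is Beta(7+3, 6+10) = Beta(10, 16).
For Beta(a, b) with a, b > 1 the mode is (a−1)/(a+b−2) = 9/24 ≈ 0.375.

p̂_MAP = 0.375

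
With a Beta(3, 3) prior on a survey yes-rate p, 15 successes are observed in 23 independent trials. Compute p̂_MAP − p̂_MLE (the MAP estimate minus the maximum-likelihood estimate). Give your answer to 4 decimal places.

Posterior is Beta(18, 11); MAP = (18−1)/(29−2) = 17/27 ≈ 0.62963.
MLE ignores the prior: p̂_MLE = k/n = 15/23 ≈ 0.65217.
Difference = 17/27 − 15/23 = -14/621 ≈ -0.0225.

MAP − MLE = -0.0225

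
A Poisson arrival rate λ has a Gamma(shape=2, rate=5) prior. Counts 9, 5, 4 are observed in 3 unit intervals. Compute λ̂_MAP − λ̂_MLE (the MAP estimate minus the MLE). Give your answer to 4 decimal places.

MAP − MLE = -3.6250

Σxᵢ = 18. Posterior is Gamma(20, 8); MAP = (20−1)/8 = 19/8 ≈ 2.37500.
MLE = x̄ = 18/3 ≈ 6.00000.
Difference = 19/8 − 18/3 = -29/8 ≈ -3.6250.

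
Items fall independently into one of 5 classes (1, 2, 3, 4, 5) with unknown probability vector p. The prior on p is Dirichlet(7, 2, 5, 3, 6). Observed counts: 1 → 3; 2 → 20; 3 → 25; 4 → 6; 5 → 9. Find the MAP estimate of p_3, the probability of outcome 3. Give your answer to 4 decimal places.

MAP estimate: 0.3580

The posterior is Dirichlet(αᵢ + nᵢ) = Dirichlet(10, 22, 30, 9, 15).
For a Dirichlet(a₁,…,a_K) with all aᵢ > 1, the mode has j-th component (aⱼ − 1)/(Σaᵢ − K).
Here Σaᵢ = 86 and K = 5, so p_3 = (30 − 1)/(86 − 5) = 29/81 ≈ 0.3580.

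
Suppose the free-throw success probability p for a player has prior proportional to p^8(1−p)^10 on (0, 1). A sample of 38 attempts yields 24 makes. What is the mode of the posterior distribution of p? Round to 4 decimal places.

p̂_MAP = 0.5714

The prior density ∝ p^8(1−p)^10 is the kernel of Beta(9, 11).
Data: 24 successes in 38 trials. The binomial likelihood contributes p^24(1−p)^14, so the posterior is Beta(9+24, 11+14) = Beta(33, 25).
For Beta(a, b) with a, b > 1 the mode is (a−1)/(a+b−2) = 32/56 ≈ 0.5714.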